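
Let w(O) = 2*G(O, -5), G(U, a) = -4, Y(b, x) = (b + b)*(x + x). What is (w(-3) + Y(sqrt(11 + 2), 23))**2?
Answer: 110096 - 1472*sqrt(13) ≈ 1.0479e+5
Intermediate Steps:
Y(b, x) = 4*b*x (Y(b, x) = (2*b)*(2*x) = 4*b*x)
w(O) = -8 (w(O) = 2*(-4) = -8)
(w(-3) + Y(sqrt(11 + 2), 23))**2 = (-8 + 4*sqrt(11 + 2)*23)**2 = (-8 + 4*sqrt(13)*23)**2 = (-8 + 92*sqrt(13))**2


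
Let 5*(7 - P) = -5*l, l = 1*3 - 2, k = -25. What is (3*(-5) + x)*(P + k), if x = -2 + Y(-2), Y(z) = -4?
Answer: 357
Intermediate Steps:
l = 1 (l = 3 - 2 = 1)
P = 8 (P = 7 - (-1) = 7 - 1/5*(-5) = 7 + 1 = 8)
x = -6 (x = -2 - 4 = -6)
(3*(-5) + x)*(P + k) = (3*(-5) - 6)*(8 - 25) = (-15 - 6)*(-17) = -21*(-17) = 357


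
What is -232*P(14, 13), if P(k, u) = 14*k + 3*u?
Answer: -54520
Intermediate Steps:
P(k, u) = 3*u + 14*k
-232*P(14, 13) = -232*(3*13 + 14*14) = -232*(39 + 196) = -232*235 = -54520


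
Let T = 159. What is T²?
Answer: 25281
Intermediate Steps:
T² = 159² = 25281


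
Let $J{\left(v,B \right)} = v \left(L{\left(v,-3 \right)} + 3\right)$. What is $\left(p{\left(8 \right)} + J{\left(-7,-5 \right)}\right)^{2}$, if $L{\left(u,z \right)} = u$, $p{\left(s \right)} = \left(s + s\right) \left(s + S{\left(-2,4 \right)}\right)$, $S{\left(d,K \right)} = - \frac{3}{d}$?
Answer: $32400$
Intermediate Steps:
$p{\left(s \right)} = 2 s \left(\frac{3}{2} + s\right)$ ($p{\left(s \right)} = \left(s + s\right) \left(s - \frac{3}{-2}\right) = 2 s \left(s - - \frac{3}{2}\right) = 2 s \left(s + \frac{3}{2}\right) = 2 s \left(\frac{3}{2} + s\right)$)
$J{\left(v,B \right)} = v \left(3 + v\right)$ ($J{\left(v,B \right)} = v \left(v + 3\right) = v \left(3 + v\right)$)
$\left(p{\left(8 \right)} + J{\left(-7,-5 \right)}\right)^{2} = \left(8 \left(3 + 2 \cdot 8\right) - 7 \left(3 - 7\right)\right)^{2} = \left(8 \left(3 + 16\right) - -28\right)^{2} = \left(8 \cdot 19 + 28\right)^{2} = \left(152 + 28\right)^{2} = 180^{2} = 32400$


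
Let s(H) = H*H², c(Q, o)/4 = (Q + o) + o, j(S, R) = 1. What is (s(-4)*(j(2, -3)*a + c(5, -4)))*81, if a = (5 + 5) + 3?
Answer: -5184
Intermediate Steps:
c(Q, o) = 4*Q + 8*o (c(Q, o) = 4*((Q + o) + o) = 4*(Q + 2*o) = 4*Q + 8*o)
s(H) = H³
a = 13 (a = 10 + 3 = 13)
(s(-4)*(j(2, -3)*a + c(5, -4)))*81 = ((-4)³*(1*13 + (4*5 + 8*(-4))))*81 = -64*(13 + (20 - 32))*81 = -64*(13 - 12)*81 = -64*1*81 = -64*81 = -5184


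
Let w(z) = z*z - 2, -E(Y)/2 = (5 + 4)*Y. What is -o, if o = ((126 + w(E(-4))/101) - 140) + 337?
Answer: -37805/101 ≈ -374.31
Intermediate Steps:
E(Y) = -18*Y (E(Y) = -2*(5 + 4)*Y = -18*Y)
w(z) = -2 + z**2 (w(z) = z**2 - 2 = -2 + z**2)
o = 37805/101 (o = ((126 + (-2 + (-18*(-4))**2)/101) - 140) + 337 = ((126 + (-2 + 72**2)*(1/101)) - 140) + 337 = ((126 + (-2 + 5184)*(1/101)) - 140) + 337 = ((126 + 5182*(1/101)) - 140) + 337 = ((126 + 5182/101) - 140) + 337 = (17908/101 - 140) + 337 = 3768/101 + 337 = 37805/101 ≈ 374.31)
-o = -1*37805/101 = -37805/101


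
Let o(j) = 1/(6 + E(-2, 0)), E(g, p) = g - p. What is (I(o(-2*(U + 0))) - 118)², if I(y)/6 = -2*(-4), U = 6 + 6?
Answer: 4900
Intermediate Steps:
U = 12
o(j) = ¼ (o(j) = 1/(6 + (-2 - 1*0)) = 1/(6 + (-2 + 0)) = 1/(6 - 2) = 1/4 = ¼)
I(y) = 48 (I(y) = 6*(-2*(-4)) = 6*8 = 48)
(I(o(-2*(U + 0))) - 118)² = (48 - 118)² = (-70)² = 4900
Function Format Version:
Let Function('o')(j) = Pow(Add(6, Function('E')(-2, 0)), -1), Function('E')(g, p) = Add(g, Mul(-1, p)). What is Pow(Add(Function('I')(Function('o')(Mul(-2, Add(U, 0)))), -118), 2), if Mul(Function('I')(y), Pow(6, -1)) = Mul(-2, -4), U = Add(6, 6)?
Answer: 4900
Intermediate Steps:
U = 12
Function('o')(j) = Rational(1, 4) (Function('o')(j) = Pow(Add(6, Add(-2, Mul(-1, 0))), -1) = Pow(Add(6, Add(-2, 0)), -1) = Pow(Add(6, -2), -1) = Pow(4, -1) = Rational(1, 4))
Function('I')(y) = 48 (Function('I')(y) = Mul(6, Mul(-2, -4)) = Mul(6, 8) = 48)
Pow(Add(Function('I')(Function('o')(Mul(-2, Add(U, 0)))), -118), 2) = Pow(Add(48, -118), 2) = Pow(-70, 2) = 4900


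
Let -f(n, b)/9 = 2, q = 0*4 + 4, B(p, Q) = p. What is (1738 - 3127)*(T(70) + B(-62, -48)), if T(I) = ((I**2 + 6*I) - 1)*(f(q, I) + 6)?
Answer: 88743210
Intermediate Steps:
q = 4 (q = 0 + 4 = 4)
f(n, b) = -18 (f(n, b) = -9*2 = -18)
T(I) = 12 - 72*I - 12*I**2 (T(I) = ((I**2 + 6*I) - 1)*(-18 + 6) = (-1 + I**2 + 6*I)*(-12) = 12 - 72*I - 12*I**2)
(1738 - 3127)*(T(70) + B(-62, -48)) = (1738 - 3127)*((12 - 72*70 - 12*70**2) - 62) = -1389*((12 - 5040 - 12*4900) - 62) = -1389*((12 - 5040 - 58800) - 62) = -1389*(-63828 - 62) = -1389*(-63890) = 88743210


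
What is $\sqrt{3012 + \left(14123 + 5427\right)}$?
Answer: $\sqrt{22562} \approx 150.21$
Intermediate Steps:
$\sqrt{3012 + \left(14123 + 5427\right)} = \sqrt{3012 + 19550} = \sqrt{22562}$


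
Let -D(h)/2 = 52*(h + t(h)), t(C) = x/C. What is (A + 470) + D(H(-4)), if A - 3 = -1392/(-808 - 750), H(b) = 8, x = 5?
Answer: -329600/779 ≈ -423.11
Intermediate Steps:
t(C) = 5/C
D(h) = -520/h - 104*h (D(h) = -104*(h + 5/h) = -2*(52*h + 260/h) = -520/h - 104*h)
A = 3033/779 (A = 3 - 1392/(-808 - 750) = 3 - 1392/(-1558) = 3 - 1392*(-1/1558) = 3 + 696/779 = 3033/779 ≈ 3.8935)
(A + 470) + D(H(-4)) = (3033/779 + 470) + (-520/8 - 104*8) = 369163/779 + (-520*⅛ - 832) = 369163/779 + (-65 - 832) = 369163/779 - 897 = -329600/779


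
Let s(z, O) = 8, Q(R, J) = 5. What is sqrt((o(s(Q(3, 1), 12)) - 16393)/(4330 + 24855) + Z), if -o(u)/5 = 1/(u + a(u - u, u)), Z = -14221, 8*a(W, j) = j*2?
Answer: I*sqrt(48453669952090)/58370 ≈ 119.25*I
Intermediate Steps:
a(W, j) = j/4 (a(W, j) = (j*2)/8 = (2*j)/8 = j/4)
o(u) = -4/u (o(u) = -5/(u + u/4) = -5*4/(5*u) = -4/u)
sqrt((o(s(Q(3, 1), 12)) - 16393)/(4330 + 24855) + Z) = sqrt((-4/8 - 16393)/(4330 + 24855) - 14221) = sqrt((-4*1/8 - 16393)/29185 - 14221) = sqrt((-1/2 - 16393)*(1/29185) - 14221) = sqrt(-32787/2*1/29185 - 14221) = sqrt(-32787/58370 - 14221) = sqrt(-830112557/58370) = I*sqrt(48453669952090)/58370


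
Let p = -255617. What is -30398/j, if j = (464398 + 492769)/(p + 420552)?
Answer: -5013694130/957167 ≈ -5238.1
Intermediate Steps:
j = 957167/164935 (j = (464398 + 492769)/(-255617 + 420552) = 957167/164935 ≈ 5.8033)
-30398/j = -30398/957167/164935 = -30398*164935/957167 = -5013694130/957167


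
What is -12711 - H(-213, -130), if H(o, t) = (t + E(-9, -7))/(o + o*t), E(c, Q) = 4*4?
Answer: -116420011/9159 ≈ -12711.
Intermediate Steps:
E(c, Q) = 16
H(o, t) = (16 + t)/(o + o*t) (H(o, t) = (t + 16)/(o + o*t) = (16 + t)/(o + o*t))
-12711 - H(-213, -130) = -12711 - (16 - 130)/((-213)*(1 - 130)) = -12711 - (-1)*(-114)/(213*(-129)) = -12711 - (-1)*(-1)*(-114)/(213*129) = -12711 - 1*(-38/9159) = -12711 + 38/9159 = -116420011/9159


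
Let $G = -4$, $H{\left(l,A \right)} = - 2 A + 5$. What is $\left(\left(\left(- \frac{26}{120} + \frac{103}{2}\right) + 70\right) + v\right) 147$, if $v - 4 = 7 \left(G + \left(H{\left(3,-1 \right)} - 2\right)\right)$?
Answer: $\frac{388913}{20} \approx 19446.0$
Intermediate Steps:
$H{\left(l,A \right)} = 5 - 2 A$
$v = 11$ ($v = 4 + 7 \left(-4 + \left(\left(5 - -2\right) - 2\right)\right) = 4 + 7 \left(-4 + \left(\left(5 + 2\right) - 2\right)\right) = 4 + 7 \left(-4 + \left(7 - 2\right)\right) = 4 + 7 \left(-4 + 5\right) = 4 + 7 \cdot 1 = 4 + 7 = 11$)
$\left(\left(\left(- \frac{26}{120} + \frac{103}{2}\right) + 70\right) + v\right) 147 = \left(\left(\left(- \frac{26}{120} + \frac{103}{2}\right) + 70\right) + 11\right) 147 = \left(\left(\left(\left(-26\right) \frac{1}{120} + 103 \cdot \frac{1}{2}\right) + 70\right) + 11\right) 147 = \left(\left(\left(- \frac{13}{60} + \frac{103}{2}\right) + 70\right) + 11\right) 147 = \left(\left(\frac{3077}{60} + 70\right) + 11\right) 147 = \left(\frac{7277}{60} + 11\right) 147 = \frac{7937}{60} \cdot 147 = \frac{388913}{20}$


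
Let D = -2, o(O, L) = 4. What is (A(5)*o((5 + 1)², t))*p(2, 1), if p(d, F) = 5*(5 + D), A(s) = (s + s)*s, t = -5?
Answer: 3000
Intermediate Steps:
A(s) = 2*s² (A(s) = (2*s)*s = 2*s²)
p(d, F) = 15 (p(d, F) = 5*(5 - 2) = 5*3 = 15)
(A(5)*o((5 + 1)², t))*p(2, 1) = ((2*5²)*4)*15 = ((2*25)*4)*15 = (50*4)*15 = 200*15 = 3000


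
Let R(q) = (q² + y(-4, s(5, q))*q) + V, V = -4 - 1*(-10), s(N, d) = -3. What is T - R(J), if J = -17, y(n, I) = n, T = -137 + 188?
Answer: -312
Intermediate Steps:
T = 51
V = 6 (V = -4 + 10 = 6)
R(q) = 6 + q² - 4*q (R(q) = (q² - 4*q) + 6 = 6 + q² - 4*q)
T - R(J) = 51 - (6 + (-17)² - 4*(-17)) = 51 - (6 + 289 + 68) = 51 - 1*363 = 51 - 363 = -312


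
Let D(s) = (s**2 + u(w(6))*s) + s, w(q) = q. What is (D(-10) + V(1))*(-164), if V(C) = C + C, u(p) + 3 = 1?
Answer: -18368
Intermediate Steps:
u(p) = -2 (u(p) = -3 + 1 = -2)
V(C) = 2*C
D(s) = s**2 - s (D(s) = (s**2 - 2*s) + s = s**2 - s)
(D(-10) + V(1))*(-164) = (-10*(-1 - 10) + 2*1)*(-164) = (-10*(-11) + 2)*(-164) = (110 + 2)*(-164) = 112*(-164) = -18368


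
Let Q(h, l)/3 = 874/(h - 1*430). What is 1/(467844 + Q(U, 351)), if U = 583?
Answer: 51/23860918 ≈ 2.1374e-6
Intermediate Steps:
Q(h, l) = 2622/(-430 + h) (Q(h, l) = 3*(874/(h - 1*430)) = 3*(874/(h - 430)) = 3*(874/(-430 + h)) = 2622/(-430 + h))
1/(467844 + Q(U, 351)) = 1/(467844 + 2622/(-430 + 583)) = 1/(467844 + 2622/153) = 1/(467844 + 2622*(1/153)) = 1/(467844 + 874/51) = 1/(23860918/51) = 51/23860918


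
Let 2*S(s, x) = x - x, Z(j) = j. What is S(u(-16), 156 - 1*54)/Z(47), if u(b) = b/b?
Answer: 0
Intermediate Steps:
u(b) = 1
S(s, x) = 0 (S(s, x) = (x - x)/2 = (½)*0 = 0)
S(u(-16), 156 - 1*54)/Z(47) = 0/47 = 0*(1/47) = 0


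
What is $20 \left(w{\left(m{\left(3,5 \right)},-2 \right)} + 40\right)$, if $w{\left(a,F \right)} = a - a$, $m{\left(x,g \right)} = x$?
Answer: $800$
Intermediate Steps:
$w{\left(a,F \right)} = 0$
$20 \left(w{\left(m{\left(3,5 \right)},-2 \right)} + 40\right) = 20 \left(0 + 40\right) = 20 \cdot 40 = 800$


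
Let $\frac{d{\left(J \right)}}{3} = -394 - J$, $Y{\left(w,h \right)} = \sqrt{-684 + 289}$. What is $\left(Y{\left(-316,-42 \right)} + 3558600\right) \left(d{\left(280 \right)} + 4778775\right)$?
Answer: $16998553225800 + 4776753 i \sqrt{395} \approx 1.6999 \cdot 10^{13} + 9.4936 \cdot 10^{7} i$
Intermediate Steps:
$Y{\left(w,h \right)} = i \sqrt{395}$ ($Y{\left(w,h \right)} = \sqrt{-395} = i \sqrt{395}$)
$d{\left(J \right)} = -1182 - 3 J$ ($d{\left(J \right)} = 3 \left(-394 - J\right) = -1182 - 3 J$)
$\left(Y{\left(-316,-42 \right)} + 3558600\right) \left(d{\left(280 \right)} + 4778775\right) = \left(i \sqrt{395} + 3558600\right) \left(\left(-1182 - 840\right) + 4778775\right) = \left(3558600 + i \sqrt{395}\right) \left(\left(-1182 - 840\right) + 4778775\right) = \left(3558600 + i \sqrt{395}\right) \left(-2022 + 4778775\right) = \left(3558600 + i \sqrt{395}\right) 4776753 = 16998553225800 + 4776753 i \sqrt{395}$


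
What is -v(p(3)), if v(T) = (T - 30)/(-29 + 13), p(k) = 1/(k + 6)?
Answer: -269/144 ≈ -1.8681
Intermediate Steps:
p(k) = 1/(6 + k)
v(T) = 15/8 - T/16 (v(T) = (-30 + T)/(-16) = -(-30 + T)/16 = 15/8 - T/16)
-v(p(3)) = -(15/8 - 1/(16*(6 + 3))) = -(15/8 - 1/16/9) = -(15/8 - 1/16*⅑) = -(15/8 - 1/144) = -1*269/144 = -269/144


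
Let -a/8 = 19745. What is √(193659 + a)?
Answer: √35699 ≈ 188.94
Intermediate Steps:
a = -157960 (a = -8*19745 = -157960)
√(193659 + a) = √(193659 - 157960) = √35699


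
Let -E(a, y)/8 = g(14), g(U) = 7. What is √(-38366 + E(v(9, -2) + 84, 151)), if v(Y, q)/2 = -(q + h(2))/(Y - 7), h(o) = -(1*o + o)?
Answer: I*√38422 ≈ 196.02*I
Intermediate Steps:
h(o) = -2*o (h(o) = -(o + o) = -2*o)
v(Y, q) = -2*(-4 + q)/(-7 + Y) (v(Y, q) = 2*(-(q - 2*2)/(Y - 7)) = 2*(-(q - 4)/(-7 + Y)) = 2*(-(-4 + q)/(-7 + Y)) = -2*(-4 + q)/(-7 + Y))
E(a, y) = -56 (E(a, y) = -8*7 = -56)
√(-38366 + E(v(9, -2) + 84, 151)) = √(-38366 - 56) = √(-38422) = I*√38422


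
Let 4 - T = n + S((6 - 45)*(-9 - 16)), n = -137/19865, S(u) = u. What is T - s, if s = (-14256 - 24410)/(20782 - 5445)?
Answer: -2153751008/2223865 ≈ -968.47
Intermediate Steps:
s = -38666/15337 ≈ -2.5211
n = -1/145 (n = -137*1/19865 = -1/145 ≈ -0.0068966)
T = -140794/145 (T = 4 - (-1/145 + (6 - 45)*(-9 - 16)) = 4 - (-1/145 - 39*(-25)) = 4 - (-1/145 + 975) = 4 - 1*141374/145 = 4 - 141374/145 = -140794/145 ≈ -970.99)
T - s = -140794/145 - 1*(-38666/15337) = -140794/145 + 38666/15337 = -2153751008/2223865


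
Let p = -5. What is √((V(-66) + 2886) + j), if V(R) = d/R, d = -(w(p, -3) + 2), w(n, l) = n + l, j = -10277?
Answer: I*√894322/11 ≈ 85.971*I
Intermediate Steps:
w(n, l) = l + n
d = 6 (d = -((-3 - 5) + 2) = -(-8 + 2) = -1*(-6) = 6)
V(R) = 6/R
√((V(-66) + 2886) + j) = √((6/(-66) + 2886) - 10277) = √((6*(-1/66) + 2886) - 10277) = √((-1/11 + 2886) - 10277) = √(31745/11 - 10277) = √(-81302/11) = I*√894322/11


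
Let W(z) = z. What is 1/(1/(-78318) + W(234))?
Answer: 78318/18326411 ≈ 0.0042735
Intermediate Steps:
1/(1/(-78318) + W(234)) = 1/(1/(-78318) + 234) = 1/(-1/78318 + 234) = 1/(18326411/78318) = 78318/18326411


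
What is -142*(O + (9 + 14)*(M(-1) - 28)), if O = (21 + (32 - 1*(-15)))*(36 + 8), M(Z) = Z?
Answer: -330150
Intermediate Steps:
O = 2992 (O = (21 + (32 + 15))*44 = (21 + 47)*44 = 68*44 = 2992)
-142*(O + (9 + 14)*(M(-1) - 28)) = -142*(2992 + (9 + 14)*(-1 - 28)) = -142*(2992 + 23*(-29)) = -142*(2992 - 667) = -142*2325 = -330150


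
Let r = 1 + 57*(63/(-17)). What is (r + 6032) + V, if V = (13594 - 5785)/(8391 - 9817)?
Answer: 140998467/24242 ≈ 5816.3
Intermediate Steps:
V = -7809/1426 (V = 7809/(-1426) = 7809*(-1/1426) = -7809/1426 ≈ -5.4762)
r = -3574/17 (r = 1 + 57*(63*(-1/17)) = 1 + 57*(-63/17) = 1 - 3591/17 = -3574/17 ≈ -210.24)
(r + 6032) + V = (-3574/17 + 6032) - 7809/1426 = 98970/17 - 7809/1426 = 140998467/24242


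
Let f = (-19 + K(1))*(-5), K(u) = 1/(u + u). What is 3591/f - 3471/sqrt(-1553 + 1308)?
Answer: 7182/185 + 3471*I*sqrt(5)/35 ≈ 38.822 + 221.75*I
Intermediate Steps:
K(u) = 1/(2*u)
f = 185/2 (f = (-19 + (1/2)/1)*(-5) = (-19 + (1/2)*1)*(-5) = (-19 + 1/2)*(-5) = -37/2*(-5) = 185/2 ≈ 92.500)
3591/f - 3471/sqrt(-1553 + 1308) = 3591/(185/2) - 3471/sqrt(-1553 + 1308) = 3591*(2/185) - 3471*(-I*sqrt(5)/35) = 7182/185 - 3471*(-I*sqrt(5)/35) = 7182/185 - (-3471)*I*sqrt(5)/35 = 7182/185 + 3471*I*sqrt(5)/35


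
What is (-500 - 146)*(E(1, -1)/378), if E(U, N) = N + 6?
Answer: -1615/189 ≈ -8.5450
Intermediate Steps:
E(U, N) = 6 + N
(-500 - 146)*(E(1, -1)/378) = (-500 - 146)*((6 - 1)/378) = -3230/378 = -646*5/378 = -1615/189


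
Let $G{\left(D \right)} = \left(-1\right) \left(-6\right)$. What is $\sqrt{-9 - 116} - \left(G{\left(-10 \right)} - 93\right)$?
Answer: $87 + 5 i \sqrt{5} \approx 87.0 + 11.18 i$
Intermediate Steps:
$G{\left(D \right)} = 6$
$\sqrt{-9 - 116} - \left(G{\left(-10 \right)} - 93\right) = \sqrt{-9 - 116} - \left(6 - 93\right) = \sqrt{-125} - -87 = 5 i \sqrt{5} + 87 = 87 + 5 i \sqrt{5}$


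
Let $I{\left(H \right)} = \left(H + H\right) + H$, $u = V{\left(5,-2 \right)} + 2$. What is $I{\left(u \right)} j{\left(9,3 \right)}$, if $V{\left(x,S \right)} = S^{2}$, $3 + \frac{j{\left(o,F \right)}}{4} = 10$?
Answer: $504$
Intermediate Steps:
$j{\left(o,F \right)} = 28$ ($j{\left(o,F \right)} = -12 + 4 \cdot 10 = -12 + 40 = 28$)
$u = 6$ ($u = \left(-2\right)^{2} + 2 = 4 + 2 = 6$)
$I{\left(H \right)} = 3 H$ ($I{\left(H \right)} = 2 H + H = 3 H$)
$I{\left(u \right)} j{\left(9,3 \right)} = 3 \cdot 6 \cdot 28 = 18 \cdot 28 = 504$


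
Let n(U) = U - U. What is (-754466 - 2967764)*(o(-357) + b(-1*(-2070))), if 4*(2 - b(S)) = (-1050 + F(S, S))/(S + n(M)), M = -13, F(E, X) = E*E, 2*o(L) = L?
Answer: 356420272535/138 ≈ 2.5828e+9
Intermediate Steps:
o(L) = L/2
F(E, X) = E²
n(U) = 0
b(S) = 2 - (-1050 + S²)/(4*S) (b(S) = 2 - (-1050 + S²)/(4*(S + 0)) = 2 - (-1050 + S²)/(4*S))
(-754466 - 2967764)*(o(-357) + b(-1*(-2070))) = (-754466 - 2967764)*((½)*(-357) + (2 - (-1)*(-2070)/4 + 525/(2*((-1*(-2070)))))) = -3722230*(-357/2 + (2 - ¼*2070 + (525/2)/2070)) = -3722230*(-357/2 + (2 - 1035/2 + (525/2)*(1/2070))) = -3722230*(-357/2 + (2 - 1035/2 + 35/276)) = -3722230*(-357/2 - 142243/276) = -3722230*(-191509/276) = 356420272535/138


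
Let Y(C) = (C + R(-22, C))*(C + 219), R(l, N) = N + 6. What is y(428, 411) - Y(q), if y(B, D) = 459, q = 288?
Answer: -294615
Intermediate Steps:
R(l, N) = 6 + N
Y(C) = (6 + 2*C)*(219 + C) (Y(C) = (C + (6 + C))*(C + 219) = (6 + 2*C)*(219 + C))
y(428, 411) - Y(q) = 459 - (1314 + 2*288**2 + 444*288) = 459 - (1314 + 2*82944 + 127872) = 459 - (1314 + 165888 + 127872) = 459 - 1*295074 = 459 - 295074 = -294615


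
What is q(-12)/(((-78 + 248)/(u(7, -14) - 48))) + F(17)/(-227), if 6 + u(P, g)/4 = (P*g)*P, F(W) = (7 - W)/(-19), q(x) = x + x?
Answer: 145744046/366605 ≈ 397.55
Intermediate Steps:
q(x) = 2*x
F(W) = -7/19 + W/19 (F(W) = (7 - W)*(-1/19) = -7/19 + W/19)
u(P, g) = -24 + 4*g*P**2 (u(P, g) = -24 + 4*((P*g)*P) = -24 + 4*(g*P**2) = -24 + 4*g*P**2)
q(-12)/(((-78 + 248)/(u(7, -14) - 48))) + F(17)/(-227) = (2*(-12))/(((-78 + 248)/((-24 + 4*(-14)*7**2) - 48))) + (-7/19 + (1/19)*17)/(-227) = -24/(170/((-24 + 4*(-14)*49) - 48)) + (-7/19 + 17/19)*(-1/227) = -24/(170/((-24 - 2744) - 48)) + (10/19)*(-1/227) = -24/(170/(-2768 - 48)) - 10/4313 = -24/(170/(-2816)) - 10/4313 = -24/(170*(-1/2816)) - 10/4313 = -24/(-85/1408) - 10/4313 = -24*(-1408/85) - 10/4313 = 33792/85 - 10/4313 = 145744046/366605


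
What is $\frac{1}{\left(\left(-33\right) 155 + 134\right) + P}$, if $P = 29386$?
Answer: $\frac{1}{24405} \approx 4.0975 \cdot 10^{-5}$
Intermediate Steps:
$\frac{1}{\left(\left(-33\right) 155 + 134\right) + P} = \frac{1}{\left(\left(-33\right) 155 + 134\right) + 29386} = \frac{1}{\left(-5115 + 134\right) + 29386} = \frac{1}{-4981 + 29386} = \frac{1}{24405}$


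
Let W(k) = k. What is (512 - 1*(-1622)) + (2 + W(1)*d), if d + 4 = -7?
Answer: 2125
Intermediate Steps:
d = -11 (d = -4 - 7 = -11)
(512 - 1*(-1622)) + (2 + W(1)*d) = (512 - 1*(-1622)) + (2 + 1*(-11)) = (512 + 1622) + (2 - 11) = 2134 - 9 = 2125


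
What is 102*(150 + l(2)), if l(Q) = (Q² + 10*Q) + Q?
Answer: 17952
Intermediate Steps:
l(Q) = Q² + 11*Q
102*(150 + l(2)) = 102*(150 + 2*(11 + 2)) = 102*(150 + 2*13) = 102*(150 + 26) = 102*176 = 17952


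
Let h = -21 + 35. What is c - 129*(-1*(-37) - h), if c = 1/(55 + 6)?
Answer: -180986/61 ≈ -2967.0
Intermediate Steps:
h = 14
c = 1/61 ≈ 0.016393
c - 129*(-1*(-37) - h) = 1/61 - 129*(-1*(-37) - 1*14) = 1/61 - 129*(37 - 14) = 1/61 - 129*23 = 1/61 - 2967 = -180986/61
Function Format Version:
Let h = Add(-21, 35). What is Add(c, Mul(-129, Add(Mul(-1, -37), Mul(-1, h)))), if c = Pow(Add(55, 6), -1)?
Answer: Rational(-180986, 61) ≈ -2967.0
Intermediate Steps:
h = 14
c = Rational(1, 61) (c = Pow(61, -1) = Rational(1, 61) ≈ 0.016393)
Add(c, Mul(-129, Add(Mul(-1, -37), Mul(-1, h)))) = Add(Rational(1, 61), Mul(-129, Add(Mul(-1, -37), Mul(-1, 14)))) = Add(Rational(1, 61), Mul(-129, Add(37, -14))) = Add(Rational(1, 61), Mul(-129, 23)) = Add(Rational(1, 61), -2967) = Rational(-180986, 61)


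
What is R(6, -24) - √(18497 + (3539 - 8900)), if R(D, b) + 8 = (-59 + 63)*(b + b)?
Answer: -200 - 4*√821 ≈ -314.61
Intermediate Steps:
R(D, b) = -8 + 8*b (R(D, b) = -8 + (-59 + 63)*(b + b) = -8 + 4*(2*b) = -8 + 8*b)
R(6, -24) - √(18497 + (3539 - 8900)) = (-8 + 8*(-24)) - √(18497 + (3539 - 8900)) = (-8 - 192) - √(18497 - 5361) = -200 - √13136 = -200 - 4*√821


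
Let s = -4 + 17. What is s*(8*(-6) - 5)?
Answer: -689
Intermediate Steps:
s = 13
s*(8*(-6) - 5) = 13*(8*(-6) - 5) = 13*(-48 - 5) = 13*(-53) = -689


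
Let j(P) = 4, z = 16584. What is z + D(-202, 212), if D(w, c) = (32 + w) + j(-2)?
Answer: 16418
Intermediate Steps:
D(w, c) = 36 + w (D(w, c) = (32 + w) + 4 = 36 + w)
z + D(-202, 212) = 16584 + (36 - 202) = 16584 - 166 = 16418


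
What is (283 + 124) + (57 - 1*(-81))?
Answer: 545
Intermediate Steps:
(283 + 124) + (57 - 1*(-81)) = 407 + (57 + 81) = 407 + 138 = 545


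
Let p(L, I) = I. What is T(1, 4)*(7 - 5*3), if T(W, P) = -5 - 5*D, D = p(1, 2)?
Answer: 120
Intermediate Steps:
D = 2
T(W, P) = -15 (T(W, P) = -5 - 5*2 = -5 - 10 = -15)
T(1, 4)*(7 - 5*3) = -15*(7 - 5*3) = -15*(7 - 15) = -15*(-8) = 120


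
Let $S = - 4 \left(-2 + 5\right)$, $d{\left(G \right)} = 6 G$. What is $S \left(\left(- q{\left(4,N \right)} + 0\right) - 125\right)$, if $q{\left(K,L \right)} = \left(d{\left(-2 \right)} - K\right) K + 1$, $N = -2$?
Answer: $744$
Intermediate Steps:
$S = -12$ ($S = \left(-4\right) 3 = -12$)
$q{\left(K,L \right)} = 1 + K \left(-12 - K\right)$ ($q{\left(K,L \right)} = \left(6 \left(-2\right) - K\right) K + 1 = \left(-12 - K\right) K + 1 = K \left(-12 - K\right) + 1 = 1 + K \left(-12 - K\right)$)
$S \left(\left(- q{\left(4,N \right)} + 0\right) - 125\right) = - 12 \left(\left(- (1 - 4^{2} - 48) + 0\right) - 125\right) = - 12 \left(\left(- (1 - 16 - 48) + 0\right) - 125\right) = - 12 \left(\left(\left(-1\right) \left(-63\right) + 0\right) - 125\right) = - 12 \left(\left(63 + 0\right) - 125\right) = - 12 \left(63 - 125\right) = \left(-12\right) \left(-62\right) = 744$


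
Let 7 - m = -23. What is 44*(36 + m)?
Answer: 2904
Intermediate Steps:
m = 30 (m = 7 - 1*(-23) = 7 + 23 = 30)
44*(36 + m) = 44*(36 + 30) = 44*66 = 2904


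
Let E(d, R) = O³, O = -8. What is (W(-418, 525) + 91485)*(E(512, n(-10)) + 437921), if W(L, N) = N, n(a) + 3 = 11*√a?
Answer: 40246002090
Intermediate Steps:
n(a) = -3 + 11*√a
E(d, R) = -512 (E(d, R) = (-8)³ = -512)
(W(-418, 525) + 91485)*(E(512, n(-10)) + 437921) = (525 + 91485)*(-512 + 437921) = 92010*437409 = 40246002090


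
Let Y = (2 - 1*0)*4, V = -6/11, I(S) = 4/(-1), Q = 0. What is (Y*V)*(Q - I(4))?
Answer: -192/11 ≈ -17.455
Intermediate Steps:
I(S) = -4 (I(S) = 4*(-1) = -4)
V = -6/11 (V = -6*1/11 = -6/11 ≈ -0.54545)
Y = 8 (Y = (2 + 0)*4 = 2*4 = 8)
(Y*V)*(Q - I(4)) = (8*(-6/11))*(0 - 1*(-4)) = -48*(0 + 4)/11 = -48/11*4 = -192/11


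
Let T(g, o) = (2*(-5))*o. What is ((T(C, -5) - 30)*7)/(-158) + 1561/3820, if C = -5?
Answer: -144081/301780 ≈ -0.47744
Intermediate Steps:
T(g, o) = -10*o
((T(C, -5) - 30)*7)/(-158) + 1561/3820 = ((-10*(-5) - 30)*7)/(-158) + 1561/3820 = ((50 - 30)*7)*(-1/158) + 1561*(1/3820) = (20*7)*(-1/158) + 1561/3820 = 140*(-1/158) + 1561/3820 = -70/79 + 1561/3820 = -144081/301780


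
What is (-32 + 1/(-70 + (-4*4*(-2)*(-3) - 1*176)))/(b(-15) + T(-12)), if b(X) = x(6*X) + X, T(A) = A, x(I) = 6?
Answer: 10945/7182 ≈ 1.5239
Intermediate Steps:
b(X) = 6 + X
(-32 + 1/(-70 + (-4*4*(-2)*(-3) - 1*176)))/(b(-15) + T(-12)) = (-32 + 1/(-70 + (-4*4*(-2)*(-3) - 1*176)))/((6 - 15) - 12) = (-32 + 1/(-70 + (-(-32)*(-3) - 176)))/(-9 - 12) = (-32 + 1/(-70 + (-4*24 - 176)))/(-21) = (-32 + 1/(-70 + (-96 - 176)))*(-1/21) = (-32 + 1/(-70 - 272))*(-1/21) = (-32 + 1/(-342))*(-1/21) = (-32 - 1/342)*(-1/21) = -10945/342*(-1/21) = 10945/7182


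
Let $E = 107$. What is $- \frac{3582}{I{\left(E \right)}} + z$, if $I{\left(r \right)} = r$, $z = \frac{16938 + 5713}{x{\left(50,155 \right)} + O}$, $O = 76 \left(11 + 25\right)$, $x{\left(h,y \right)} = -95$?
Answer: $- \frac{7036405}{282587} \approx -24.9$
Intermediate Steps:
$O = 2736$ ($O = 76 \cdot 36 = 2736$)
$z = \frac{22651}{2641}$ ($z = \frac{16938 + 5713}{-95 + 2736} = \frac{22651}{2641} \approx 8.5767$)
$- \frac{3582}{I{\left(E \right)}} + z = - \frac{3582}{107} + \frac{22651}{2641} = - \frac{7036405}{282587}$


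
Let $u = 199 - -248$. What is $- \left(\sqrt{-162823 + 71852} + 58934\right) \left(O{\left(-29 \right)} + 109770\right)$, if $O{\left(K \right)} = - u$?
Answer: $-6442841682 - 109323 i \sqrt{90971} \approx -6.4428 \cdot 10^{9} - 3.2973 \cdot 10^{7} i$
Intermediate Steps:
$u = 447$ ($u = 199 + 248 = 447$)
$O{\left(K \right)} = -447$ ($O{\left(K \right)} = \left(-1\right) 447 = -447$)
$- \left(\sqrt{-162823 + 71852} + 58934\right) \left(O{\left(-29 \right)} + 109770\right) = - \left(\sqrt{-162823 + 71852} + 58934\right) \left(-447 + 109770\right) = - \left(\sqrt{-90971} + 58934\right) 109323 = - \left(i \sqrt{90971} + 58934\right) 109323 = - \left(58934 + i \sqrt{90971}\right) 109323 = - (6442841682 + 109323 i \sqrt{90971}) = -6442841682 - 109323 i \sqrt{90971}$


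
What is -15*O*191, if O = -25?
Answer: 71625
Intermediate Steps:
-15*O*191 = -15*(-25)*191 = 375*191 = 71625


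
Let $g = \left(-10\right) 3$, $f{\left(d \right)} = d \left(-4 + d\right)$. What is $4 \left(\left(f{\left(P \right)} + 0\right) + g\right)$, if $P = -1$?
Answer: $-100$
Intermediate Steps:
$g = -30$
$4 \left(\left(f{\left(P \right)} + 0\right) + g\right) = 4 \left(\left(- (-4 - 1) + 0\right) - 30\right) = 4 \left(\left(\left(-1\right) \left(-5\right) + 0\right) - 30\right) = 4 \left(\left(5 + 0\right) - 30\right) = 4 \left(5 - 30\right) = 4 \left(-25\right) = -100$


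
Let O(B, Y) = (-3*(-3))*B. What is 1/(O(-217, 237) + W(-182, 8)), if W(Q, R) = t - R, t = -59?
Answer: -1/2020 ≈ -0.00049505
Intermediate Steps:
W(Q, R) = -59 - R
O(B, Y) = 9*B
1/(O(-217, 237) + W(-182, 8)) = 1/(9*(-217) + (-59 - 1*8)) = 1/(-1953 + (-59 - 8)) = 1/(-1953 - 67) = 1/(-2020) = -1/2020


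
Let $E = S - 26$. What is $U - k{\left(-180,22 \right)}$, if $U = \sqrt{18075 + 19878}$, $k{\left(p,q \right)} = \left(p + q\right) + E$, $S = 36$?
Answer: $148 + 3 \sqrt{4217} \approx 342.82$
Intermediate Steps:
$E = 10$ ($E = 36 - 26 = 10$)
$k{\left(p,q \right)} = 10 + p + q$ ($k{\left(p,q \right)} = \left(p + q\right) + 10 = 10 + p + q$)
$U = 3 \sqrt{4217}$ ($U = \sqrt{37953} = 3 \sqrt{4217} \approx 194.82$)
$U - k{\left(-180,22 \right)} = 3 \sqrt{4217} - \left(10 - 180 + 22\right) = 3 \sqrt{4217} - -148 = 3 \sqrt{4217} + 148 = 148 + 3 \sqrt{4217}$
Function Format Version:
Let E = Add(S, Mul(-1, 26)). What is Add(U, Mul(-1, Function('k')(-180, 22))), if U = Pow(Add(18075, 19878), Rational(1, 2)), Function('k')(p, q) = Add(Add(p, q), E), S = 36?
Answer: Add(148, Mul(3, Pow(4217, Rational(1, 2)))) ≈ 342.82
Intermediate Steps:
E = 10 (E = Add(36, Mul(-1, 26)) = Add(36, -26) = 10)
Function('k')(p, q) = Add(10, p, q) (Function('k')(p, q) = Add(Add(p, q), 10) = Add(10, p, q))
U = Mul(3, Pow(4217, Rational(1, 2))) (U = Pow(37953, Rational(1, 2)) = Mul(3, Pow(4217, Rational(1, 2))) ≈ 194.82)
Add(U, Mul(-1, Function('k')(-180, 22))) = Add(Mul(3, Pow(4217, Rational(1, 2))), Mul(-1, Add(10, -180, 22))) = Add(Mul(3, Pow(4217, Rational(1, 2))), Mul(-1, -148)) = Add(Mul(3, Pow(4217, Rational(1, 2))), 148) = Add(148, Mul(3, Pow(4217, Rational(1, 2))))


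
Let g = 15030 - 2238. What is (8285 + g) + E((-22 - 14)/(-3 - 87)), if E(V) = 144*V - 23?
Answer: 105558/5 ≈ 21112.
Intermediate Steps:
E(V) = -23 + 144*V
g = 12792
(8285 + g) + E((-22 - 14)/(-3 - 87)) = (8285 + 12792) + (-23 + 144*((-22 - 14)/(-3 - 87))) = 21077 + (-23 + 144*(-36/(-90))) = 21077 + (-23 + 144*(-36*(-1/90))) = 21077 + (-23 + 144*(2/5)) = 21077 + (-23 + 288/5) = 21077 + 173/5 = 105558/5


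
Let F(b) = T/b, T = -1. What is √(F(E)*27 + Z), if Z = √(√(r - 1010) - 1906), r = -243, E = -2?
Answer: √(54 + 4*√(-1906 + I*√1253))/2 ≈ 5.4647 + 3.9947*I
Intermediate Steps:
F(b) = -1/b
Z = √(-1906 + I*√1253) (Z = √(√(-243 - 1010) - 1906) = √(√(-1253) - 1906) = √(I*√1253 - 1906) = √(-1906 + I*√1253) ≈ 0.4054 + 43.66*I)
√(F(E)*27 + Z) = √(-1/(-2)*27 + √(-1906 + I*√1253)) = √(-1*(-½)*27 + √(-1906 + I*√1253)) = √((½)*27 + √(-1906 + I*√1253)) = √(27/2 + √(-1906 + I*√1253))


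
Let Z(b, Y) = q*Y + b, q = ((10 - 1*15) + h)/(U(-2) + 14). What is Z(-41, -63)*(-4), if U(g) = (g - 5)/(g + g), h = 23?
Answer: 452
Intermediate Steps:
U(g) = (-5 + g)/(2*g) (U(g) = (-5 + g)/((2*g)) = (-5 + g)*(1/(2*g)) = (-5 + g)/(2*g))
q = 8/7 (q = ((10 - 1*15) + 23)/((1/2)*(-5 - 2)/(-2) + 14) = ((10 - 15) + 23)/((1/2)*(-1/2)*(-7) + 14) = (-5 + 23)/(7/4 + 14) = 18/(63/4) = 18*(4/63) = 8/7 ≈ 1.1429)
Z(b, Y) = b + 8*Y/7 (Z(b, Y) = 8*Y/7 + b = b + 8*Y/7)
Z(-41, -63)*(-4) = (-41 + (8/7)*(-63))*(-4) = (-41 - 72)*(-4) = -113*(-4) = 452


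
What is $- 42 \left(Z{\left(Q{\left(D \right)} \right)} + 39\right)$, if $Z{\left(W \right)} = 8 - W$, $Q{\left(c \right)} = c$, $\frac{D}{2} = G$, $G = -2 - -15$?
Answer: $-882$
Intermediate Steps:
$G = 13$ ($G = -2 + 15 = 13$)
$D = 26$ ($D = 2 \cdot 13 = 26$)
$- 42 \left(Z{\left(Q{\left(D \right)} \right)} + 39\right) = - 42 \left(\left(8 - 26\right) + 39\right) = - 42 \left(-18 + 39\right) = \left(-42\right) 21 = -882$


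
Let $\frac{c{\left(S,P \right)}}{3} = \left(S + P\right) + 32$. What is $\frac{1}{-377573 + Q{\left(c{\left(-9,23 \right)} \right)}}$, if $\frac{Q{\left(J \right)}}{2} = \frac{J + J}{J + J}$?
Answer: $- \frac{1}{377571} \approx -2.6485 \cdot 10^{-6}$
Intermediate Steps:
$c{\left(S,P \right)} = 96 + 3 P + 3 S$ ($c{\left(S,P \right)} = 3 \left(\left(S + P\right) + 32\right) = 3 \left(\left(P + S\right) + 32\right) = 3 \left(32 + P + S\right) = 96 + 3 P + 3 S$)
$Q{\left(J \right)} = 2$ ($Q{\left(J \right)} = 2 \frac{J + J}{J + J} = 2 \frac{2 J}{2 J} = 2 \cdot 2 J \frac{1}{2 J} = 2 \cdot 1 = 2$)
$\frac{1}{-377573 + Q{\left(c{\left(-9,23 \right)} \right)}} = \frac{1}{-377573 + 2} = \frac{1}{-377571} = - \frac{1}{377571}$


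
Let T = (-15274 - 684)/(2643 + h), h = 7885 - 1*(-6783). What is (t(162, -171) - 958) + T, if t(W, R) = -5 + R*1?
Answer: -19646632/17311 ≈ -1134.9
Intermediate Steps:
t(W, R) = -5 + R
h = 14668 (h = 7885 + 6783 = 14668)
T = -15958/17311 (T = (-15274 - 684)/(2643 + 14668) = -15958/17311 ≈ -0.92184)
(t(162, -171) - 958) + T = ((-5 - 171) - 958) - 15958/17311 = (-176 - 958) - 15958/17311 = -1134 - 15958/17311 = -19646632/17311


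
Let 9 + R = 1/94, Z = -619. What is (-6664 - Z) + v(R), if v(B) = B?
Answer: -569075/94 ≈ -6054.0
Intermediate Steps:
R = -845/94 (R = -9 + 1/94 = -845/94 ≈ -8.9894)
(-6664 - Z) + v(R) = (-6664 - 1*(-619)) - 845/94 = (-6664 + 619) - 845/94 = -6045 - 845/94 = -569075/94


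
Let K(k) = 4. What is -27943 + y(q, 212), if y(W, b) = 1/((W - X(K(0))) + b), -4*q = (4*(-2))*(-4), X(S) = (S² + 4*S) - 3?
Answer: -4890024/175 ≈ -27943.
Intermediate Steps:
X(S) = -3 + S² + 4*S
q = -8 (q = -4*(-2)*(-4)/4 = -(-2)*(-4) = -¼*32 = -8)
y(W, b) = 1/(-29 + W + b) (y(W, b) = 1/((W - (-3 + 4² + 4*4)) + b) = 1/((W - (-3 + 16 + 16)) + b) = 1/((W - 1*29) + b) = 1/((W - 29) + b) = 1/((-29 + W) + b) = 1/(-29 + W + b))
-27943 + y(q, 212) = -27943 + 1/(-29 - 8 + 212) = -27943 + 1/175 = -4890024/175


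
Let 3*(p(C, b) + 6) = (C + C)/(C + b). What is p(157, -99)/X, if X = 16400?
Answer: -73/285360 ≈ -0.00025582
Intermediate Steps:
p(C, b) = -6 + 2*C/(3*(C + b)) (p(C, b) = -6 + ((C + C)/(C + b))/3 = -6 + ((2*C)/(C + b))/3 = -6 + (2*C/(C + b))/3 = -6 + 2*C/(3*(C + b)))
p(157, -99)/X = ((-6*(-99) - 16/3*157)/(157 - 99))/16400 = ((594 - 2512/3)/58)*(1/16400) = ((1/58)*(-730/3))*(1/16400) = -365/87*1/16400 = -73/285360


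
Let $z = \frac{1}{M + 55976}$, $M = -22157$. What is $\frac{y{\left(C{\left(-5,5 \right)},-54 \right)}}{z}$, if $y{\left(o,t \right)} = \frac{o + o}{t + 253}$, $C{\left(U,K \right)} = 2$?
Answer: $\frac{135276}{199} \approx 679.78$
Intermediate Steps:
$y{\left(o,t \right)} = \frac{2 o}{253 + t}$
$z = \frac{1}{33819}$ ($z = \frac{1}{-22157 + 55976} = \frac{1}{33819} \approx 2.9569 \cdot 10^{-5}$)
$\frac{y{\left(C{\left(-5,5 \right)},-54 \right)}}{z} = 2 \cdot 2 \frac{1}{253 - 54} \frac{1}{\frac{1}{33819}} = 2 \cdot 2 \cdot \frac{1}{199} \cdot 33819 = \frac{4}{199} \cdot 33819 = \frac{135276}{199}$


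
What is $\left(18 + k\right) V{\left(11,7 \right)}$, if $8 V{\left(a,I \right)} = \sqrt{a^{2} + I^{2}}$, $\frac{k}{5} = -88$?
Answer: $- \frac{211 \sqrt{170}}{4} \approx -687.78$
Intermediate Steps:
$k = -440$ ($k = 5 \left(-88\right) = -440$)
$V{\left(a,I \right)} = \frac{\sqrt{I^{2} + a^{2}}}{8}$ ($V{\left(a,I \right)} = \frac{\sqrt{a^{2} + I^{2}}}{8} = \frac{\sqrt{I^{2} + a^{2}}}{8}$)
$\left(18 + k\right) V{\left(11,7 \right)} = \left(18 - 440\right) \frac{\sqrt{7^{2} + 11^{2}}}{8} = - 422 \frac{\sqrt{49 + 121}}{8} = - 422 \frac{\sqrt{170}}{8} = - \frac{211 \sqrt{170}}{4}$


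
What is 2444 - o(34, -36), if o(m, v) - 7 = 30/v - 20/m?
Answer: 248719/102 ≈ 2438.4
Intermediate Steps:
o(m, v) = 7 - 20/m + 30/v (o(m, v) = 7 + (30/v - 20/m) = 7 + (-20/m + 30/v) = 7 - 20/m + 30/v)
2444 - o(34, -36) = 2444 - (7 - 20/34 + 30/(-36)) = 2444 - (7 - 20*1/34 + 30*(-1/36)) = 2444 - (7 - 10/17 - ⅚) = 2444 - 1*569/102 = 2444 - 569/102 = 248719/102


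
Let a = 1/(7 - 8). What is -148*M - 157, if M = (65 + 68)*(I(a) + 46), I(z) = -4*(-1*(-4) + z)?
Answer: -669413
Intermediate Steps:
a = -1 (a = 1/(-1) = -1)
I(z) = -16 - 4*z (I(z) = -4*(4 + z) = -16 - 4*z)
M = 4522 (M = (65 + 68)*((-16 - 4*(-1)) + 46) = 133*((-16 + 4) + 46) = 133*(-12 + 46) = 133*34 = 4522)
-148*M - 157 = -148*4522 - 157 = -669256 - 157 = -669413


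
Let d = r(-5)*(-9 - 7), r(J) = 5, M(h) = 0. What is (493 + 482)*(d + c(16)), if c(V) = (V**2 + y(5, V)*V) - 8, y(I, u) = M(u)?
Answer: 163800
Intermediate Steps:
y(I, u) = 0
c(V) = -8 + V**2 (c(V) = (V**2 + 0*V) - 8 = (V**2 + 0) - 8 = V**2 - 8 = -8 + V**2)
d = -80 (d = 5*(-9 - 7) = 5*(-16) = -80)
(493 + 482)*(d + c(16)) = (493 + 482)*(-80 + (-8 + 16**2)) = 975*(-80 + (-8 + 256)) = 975*(-80 + 248) = 975*168 = 163800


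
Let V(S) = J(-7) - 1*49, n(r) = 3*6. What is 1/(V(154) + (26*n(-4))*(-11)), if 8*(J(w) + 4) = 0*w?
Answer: -1/5201 ≈ -0.00019227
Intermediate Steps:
n(r) = 18
J(w) = -4 (J(w) = -4 + (0*w)/8 = -4 + (⅛)*0 = -4 + 0 = -4)
V(S) = -53 (V(S) = -4 - 1*49 = -4 - 49 = -53)
1/(V(154) + (26*n(-4))*(-11)) = 1/(-53 + (26*18)*(-11)) = 1/(-53 + 468*(-11)) = 1/(-53 - 5148) = 1/(-5201) = -1/5201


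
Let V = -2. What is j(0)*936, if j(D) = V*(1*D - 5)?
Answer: 9360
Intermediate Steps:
j(D) = 10 - 2*D (j(D) = -2*(1*D - 5) = -2*(D - 5) = -2*(-5 + D) = 10 - 2*D)
j(0)*936 = (10 - 2*0)*936 = (10 + 0)*936 = 10*936 = 9360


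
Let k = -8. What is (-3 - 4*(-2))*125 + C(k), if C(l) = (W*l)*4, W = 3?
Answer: 529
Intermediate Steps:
C(l) = 12*l (C(l) = (3*l)*4 = 12*l)
(-3 - 4*(-2))*125 + C(k) = (-3 - 4*(-2))*125 + 12*(-8) = (-3 + 8)*125 - 96 = 5*125 - 96 = 625 - 96 = 529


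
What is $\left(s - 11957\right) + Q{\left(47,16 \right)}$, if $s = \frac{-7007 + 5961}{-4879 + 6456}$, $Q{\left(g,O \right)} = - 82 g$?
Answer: $- \frac{24934993}{1577} \approx -15812.0$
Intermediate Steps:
$s = - \frac{1046}{1577} \approx -0.66328$
$\left(s - 11957\right) + Q{\left(47,16 \right)} = \left(- \frac{1046}{1577} - 11957\right) - 3854 = - \frac{18857235}{1577} - 3854 = - \frac{24934993}{1577}$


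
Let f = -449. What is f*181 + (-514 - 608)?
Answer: -82391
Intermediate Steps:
f*181 + (-514 - 608) = -449*181 + (-514 - 608) = -81269 - 1122 = -82391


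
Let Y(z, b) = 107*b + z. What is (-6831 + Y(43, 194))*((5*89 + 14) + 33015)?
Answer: 467631780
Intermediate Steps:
Y(z, b) = z + 107*b
(-6831 + Y(43, 194))*((5*89 + 14) + 33015) = (-6831 + (43 + 107*194))*((5*89 + 14) + 33015) = (-6831 + (43 + 20758))*((445 + 14) + 33015) = (-6831 + 20801)*(459 + 33015) = 13970*33474 = 467631780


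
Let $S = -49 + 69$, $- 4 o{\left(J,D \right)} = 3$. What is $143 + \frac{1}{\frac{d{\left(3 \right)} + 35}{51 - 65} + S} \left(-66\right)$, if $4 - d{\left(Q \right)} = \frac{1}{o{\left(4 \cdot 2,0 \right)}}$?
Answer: $\frac{100045}{719} \approx 139.14$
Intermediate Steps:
$o{\left(J,D \right)} = - \frac{3}{4}$ ($o{\left(J,D \right)} = \left(- \frac{1}{4}\right) 3 = - \frac{3}{4}$)
$d{\left(Q \right)} = \frac{16}{3}$ ($d{\left(Q \right)} = 4 - \frac{1}{- \frac{3}{4}} = 4 - - \frac{4}{3} = 4 + \frac{4}{3} = \frac{16}{3}$)
$S = 20$
$143 + \frac{1}{\frac{d{\left(3 \right)} + 35}{51 - 65} + S} \left(-66\right) = 143 + \frac{1}{\frac{\frac{16}{3} + 35}{51 - 65} + 20} \left(-66\right) = 143 + \frac{1}{\frac{121}{3 \left(-14\right)} + 20} \left(-66\right) = 143 + \frac{1}{\frac{121}{3} \left(- \frac{1}{14}\right) + 20} \left(-66\right) = 143 + \frac{1}{- \frac{121}{42} + 20} \left(-66\right) = 143 + \frac{1}{\frac{719}{42}} \left(-66\right) = 143 + \frac{42}{719} \left(-66\right) = 143 - \frac{2772}{719} = \frac{100045}{719}$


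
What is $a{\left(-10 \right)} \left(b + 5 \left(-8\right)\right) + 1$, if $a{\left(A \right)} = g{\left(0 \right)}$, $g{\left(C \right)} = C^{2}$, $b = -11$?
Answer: $1$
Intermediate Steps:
$a{\left(A \right)} = 0$ ($a{\left(A \right)} = 0^{2} = 0$)
$a{\left(-10 \right)} \left(b + 5 \left(-8\right)\right) + 1 = 0 \left(-11 + 5 \left(-8\right)\right) + 1 = 0 \left(-11 - 40\right) + 1 = 0 \left(-51\right) + 1 = 0 + 1 = 1$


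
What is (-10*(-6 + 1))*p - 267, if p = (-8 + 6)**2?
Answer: -67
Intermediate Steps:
p = 4 (p = (-2)**2 = 4)
(-10*(-6 + 1))*p - 267 = -10*(-6 + 1)*4 - 267 = -10*(-5)*4 - 267 = 50*4 - 267 = 200 - 267 = -67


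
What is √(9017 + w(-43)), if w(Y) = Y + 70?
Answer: 2*√2261 ≈ 95.100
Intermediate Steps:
w(Y) = 70 + Y
√(9017 + w(-43)) = √(9017 + (70 - 43)) = √(9017 + 27) = √9044 = 2*√2261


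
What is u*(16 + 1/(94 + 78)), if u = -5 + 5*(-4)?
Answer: -68825/172 ≈ -400.15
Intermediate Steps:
u = -25 (u = -5 - 20 = -25)
u*(16 + 1/(94 + 78)) = -25*(16 + 1/(94 + 78)) = -25*(16 + 1/172) = -25*2753/172 = -68825/172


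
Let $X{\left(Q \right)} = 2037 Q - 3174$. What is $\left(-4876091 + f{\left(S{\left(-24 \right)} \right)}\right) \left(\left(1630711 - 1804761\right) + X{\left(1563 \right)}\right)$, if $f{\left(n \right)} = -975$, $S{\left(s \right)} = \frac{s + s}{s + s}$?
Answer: $-14663420775062$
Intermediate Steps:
$S{\left(s \right)} = 1$ ($S{\left(s \right)} = \frac{2 s}{2 s} = 2 s \frac{1}{2 s} = 1$)
$X{\left(Q \right)} = -3174 + 2037 Q$ ($X{\left(Q \right)} = 2037 Q - 3174 = -3174 + 2037 Q$)
$\left(-4876091 + f{\left(S{\left(-24 \right)} \right)}\right) \left(\left(1630711 - 1804761\right) + X{\left(1563 \right)}\right) = \left(-4876091 - 975\right) \left(\left(1630711 - 1804761\right) + \left(-3174 + 2037 \cdot 1563\right)\right) = - 4877066 \left(-174050 + \left(-3174 + 3183831\right)\right) = - 4877066 \left(-174050 + 3180657\right) = \left(-4877066\right) 3006607 = -14663420775062$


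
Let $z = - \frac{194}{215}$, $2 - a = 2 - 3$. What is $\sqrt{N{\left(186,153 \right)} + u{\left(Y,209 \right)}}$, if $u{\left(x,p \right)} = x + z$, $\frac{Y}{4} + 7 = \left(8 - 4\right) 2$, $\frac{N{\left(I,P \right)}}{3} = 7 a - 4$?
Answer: $\frac{\sqrt{2500665}}{215} \approx 7.3551$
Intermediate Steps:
$a = 3$ ($a = 2 - \left(2 - 3\right) = 2 - -1 = 2 + 1 = 3$)
$N{\left(I,P \right)} = 51$ ($N{\left(I,P \right)} = 3 \left(7 \cdot 3 - 4\right) = 3 \left(21 - 4\right) = 3 \cdot 17 = 51$)
$z = - \frac{194}{215}$ ($z = \left(-194\right) \frac{1}{215} = - \frac{194}{215} \approx -0.90233$)
$Y = 4$ ($Y = -28 + 4 \left(8 - 4\right) 2 = -28 + 4 \cdot 4 \cdot 2 = -28 + 4 \cdot 8 = -28 + 32 = 4$)
$u{\left(x,p \right)} = - \frac{194}{215} + x$ ($u{\left(x,p \right)} = x - \frac{194}{215} = - \frac{194}{215} + x$)
$\sqrt{N{\left(186,153 \right)} + u{\left(Y,209 \right)}} = \sqrt{51 + \left(- \frac{194}{215} + 4\right)} = \sqrt{51 + \frac{666}{215}} = \sqrt{\frac{11631}{215}} = \frac{\sqrt{2500665}}{215}$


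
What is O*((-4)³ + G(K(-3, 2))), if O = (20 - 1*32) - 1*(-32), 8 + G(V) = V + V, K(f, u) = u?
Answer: -1360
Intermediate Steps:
G(V) = -8 + 2*V (G(V) = -8 + (V + V) = -8 + 2*V)
O = 20 (O = (20 - 32) + 32 = -12 + 32 = 20)
O*((-4)³ + G(K(-3, 2))) = 20*((-4)³ + (-8 + 2*2)) = 20*(-64 + (-8 + 4)) = 20*(-64 - 4) = 20*(-68) = -1360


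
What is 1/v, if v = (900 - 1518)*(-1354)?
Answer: 1/836772 ≈ 1.1951e-6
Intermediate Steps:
v = 836772 (v = -618*(-1354) = 836772)
1/v = 1/836772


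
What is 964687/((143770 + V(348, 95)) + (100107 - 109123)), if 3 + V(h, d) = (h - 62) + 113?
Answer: 964687/135150 ≈ 7.1379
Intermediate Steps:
V(h, d) = 48 + h (V(h, d) = -3 + ((h - 62) + 113) = -3 + ((-62 + h) + 113) = -3 + (51 + h) = 48 + h)
964687/((143770 + V(348, 95)) + (100107 - 109123)) = 964687/((143770 + (48 + 348)) + (100107 - 109123)) = 964687/((143770 + 396) - 9016) = 964687/(144166 - 9016) = 964687/135150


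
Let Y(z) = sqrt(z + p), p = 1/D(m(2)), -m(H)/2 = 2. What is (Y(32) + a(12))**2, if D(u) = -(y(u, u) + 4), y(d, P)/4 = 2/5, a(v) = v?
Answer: 4923/28 + 108*sqrt(77)/7 ≈ 311.21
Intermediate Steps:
m(H) = -4 (m(H) = -2*2 = -4)
y(d, P) = 8/5 (y(d, P) = 4*(2/5) = 8/5)
D(u) = -28/5 (D(u) = -(8/5 + 4) = -1*28/5 = -28/5)
p = -5/28 (p = 1/(-28/5) = -5/28 ≈ -0.17857)
Y(z) = sqrt(-5/28 + z) (Y(z) = sqrt(z - 5/28) = sqrt(-5/28 + z))
(Y(32) + a(12))**2 = (sqrt(-35 + 196*32)/14 + 12)**2 = (sqrt(-35 + 6272)/14 + 12)**2 = (sqrt(6237)/14 + 12)**2 = ((9*sqrt(77))/14 + 12)**2 = (9*sqrt(77)/14 + 12)**2 = (12 + 9*sqrt(77)/14)**2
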